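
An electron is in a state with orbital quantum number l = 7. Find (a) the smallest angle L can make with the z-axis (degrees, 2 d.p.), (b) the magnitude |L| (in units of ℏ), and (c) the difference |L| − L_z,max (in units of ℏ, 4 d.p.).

θ_min ≈ 20.70°; |L| = 2√14 ℏ ≈ 7.483ℏ; |L|−L_z,max ≈ 0.4833ℏ

cos θ_min = 7/√56, so θ_min ≈ 20.70°.
|L| = ℏ√(7·8) = 2√14 ℏ ≈ 7.483ℏ.
|L| − L_z,max = (2√14 − 7)ℏ ≈ 0.4833ℏ.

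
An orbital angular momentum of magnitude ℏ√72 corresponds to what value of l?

(|L|/ℏ)² = l(l+1) = 72.
l² + l − 72 = 0 ⇒ l = 8.

l = 8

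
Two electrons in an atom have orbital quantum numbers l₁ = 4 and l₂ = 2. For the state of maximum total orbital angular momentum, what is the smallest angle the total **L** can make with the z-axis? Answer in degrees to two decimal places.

θ_min ≈ 22.21°

By the triangle rule, |l₁ − l₂| ≤ L ≤ l₁ + l₂.
Allowed values: L = 2, 3, 4, 5, 6.
The maximum is L = 6, with |L_tot| = ℏ√(6·7) = √42 ℏ.
The minimum angle with z is arccos(6/√42) ≈ 22.21°.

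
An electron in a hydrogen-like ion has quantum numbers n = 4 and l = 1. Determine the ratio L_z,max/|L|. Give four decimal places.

|L| = √2 ℏ ≈ 1.4142ℏ, while L_z,max = lℏ = 1ℏ.
L_z,max/|L| = 1/√2 = 0.7071.

L_z,max/|L| = 0.7071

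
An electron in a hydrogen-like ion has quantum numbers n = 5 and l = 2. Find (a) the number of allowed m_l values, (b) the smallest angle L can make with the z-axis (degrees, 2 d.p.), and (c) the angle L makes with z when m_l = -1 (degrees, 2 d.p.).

5 values; θ_min ≈ 35.26°; θ(m_l=-1) ≈ 114.09°

There are 2l+1 = 5 values of m_l.
cos θ_min = 2/√6, so θ_min ≈ 35.26°.
For m_l = -1: cos θ = -1/√6, θ ≈ 114.09°.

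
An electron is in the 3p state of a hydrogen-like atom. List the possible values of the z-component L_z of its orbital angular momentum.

3p means n = 3, l = 1.
L_z = m_l ℏ with m_l ranging from −l to +l in integer steps.
For l = 1: m_l ∈ {-1, 0, 1}.

L_z ∈ {−ℏ, 0, ℏ}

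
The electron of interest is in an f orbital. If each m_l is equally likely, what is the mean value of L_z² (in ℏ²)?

For an f orbital, l = 3.
The allowed m_l values are -3, -2, -1, 0, 1, 2, 3.
⟨L_z²⟩ = ℏ²·l(l+1)/3 = 4ℏ².

⟨L_z²⟩ = 4 ℏ²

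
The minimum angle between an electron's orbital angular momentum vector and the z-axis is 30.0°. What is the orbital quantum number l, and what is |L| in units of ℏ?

l = 3, |L| = 2√3 ℏ ≈ 3.464ℏ

At minimum angle, m_l = l, so cos θ = l/√(l(l+1)); cos²θ = l/(l+1) = 0.7500.
Solving: l = 3.
Then |L| = ℏ√(3·4) = 2√3 ℏ.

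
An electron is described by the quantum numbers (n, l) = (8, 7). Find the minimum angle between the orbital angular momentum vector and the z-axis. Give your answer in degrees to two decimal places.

θ_min ≈ 20.70°

|L| = √(l(l+1)) ℏ = 2√14 ℏ.
The smallest angle corresponds to the largest L_z, i.e. m_l = l = 7, giving L_z = 7ℏ.
cos θ_min = 7/√56, so θ_min ≈ 20.70°.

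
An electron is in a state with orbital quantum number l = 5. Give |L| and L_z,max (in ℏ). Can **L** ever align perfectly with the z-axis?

|L| = √30 ℏ ≈ 5.4772ℏ, while L_z,max = lℏ = 5ℏ.
Since |L| > L_z,max, the vector can never point exactly along z; the closest it comes is θ_min = arccos(5/√30) ≈ 24.1°.

No: L_z,max = 5ℏ < |L| = √30 ℏ ≈ 5.477ℏ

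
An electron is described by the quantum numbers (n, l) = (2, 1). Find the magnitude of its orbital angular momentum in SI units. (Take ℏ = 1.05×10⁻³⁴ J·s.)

|L| = ℏ√(l(l+1)) = ℏ√(1·2) = √2 ℏ
Numerically, |L| = 1.414 × (1.05×10⁻³⁴ J·s) = 1.48×10⁻³⁴ J·s.

|L| = 1.48×10⁻³⁴ J·s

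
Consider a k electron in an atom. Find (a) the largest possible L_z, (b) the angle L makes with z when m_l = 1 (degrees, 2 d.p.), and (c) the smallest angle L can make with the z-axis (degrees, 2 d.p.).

For a k orbital, l = 7.
L_z,max = lℏ = 7ℏ.
For m_l = 1: cos θ = 1/√56, θ ≈ 82.32°.
cos θ_min = 7/√56, so θ_min ≈ 20.70°.

L_z,max = 7ℏ; θ(m_l=1) ≈ 82.32°; θ_min ≈ 20.70°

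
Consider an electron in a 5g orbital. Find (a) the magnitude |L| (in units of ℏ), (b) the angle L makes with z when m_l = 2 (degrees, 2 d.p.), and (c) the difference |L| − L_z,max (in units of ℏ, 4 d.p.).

5g means n = 5, l = 4.
|L| = ℏ√(4·5) = 2√5 ℏ ≈ 4.472ℏ.
For m_l = 2: cos θ = 2/√20, θ ≈ 63.43°.
|L| − L_z,max = (2√5 − 4)ℏ ≈ 0.4721ℏ.

|L| = 2√5 ℏ ≈ 4.472ℏ; θ(m_l=2) ≈ 63.43°; |L|−L_z,max ≈ 0.4721ℏ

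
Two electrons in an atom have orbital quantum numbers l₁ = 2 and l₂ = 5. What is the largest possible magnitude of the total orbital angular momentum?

|L_tot|_max = 2√14 ℏ ≈ 7.483ℏ

L runs from |2 − 5| = 3 to 2 + 5 = 7.
Allowed values: L = 3, 4, 5, 6, 7.
The largest magnitude corresponds to L = 7: |L_tot| = ℏ√(7·8) = 2√14 ℏ.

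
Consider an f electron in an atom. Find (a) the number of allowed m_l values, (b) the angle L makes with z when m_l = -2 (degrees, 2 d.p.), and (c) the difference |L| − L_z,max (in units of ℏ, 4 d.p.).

For an f orbital, l = 3.
There are 2l+1 = 7 values of m_l.
For m_l = -2: cos θ = -2/√12, θ ≈ 125.26°.
|L| − L_z,max = (2√3 − 3)ℏ ≈ 0.4641ℏ.

7 values; θ(m_l=-2) ≈ 125.26°; |L|−L_z,max ≈ 0.4641ℏ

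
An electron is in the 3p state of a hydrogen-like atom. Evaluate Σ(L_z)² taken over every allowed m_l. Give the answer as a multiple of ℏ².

For 3p, l = 1.
m_l ∈ {-1, 0, 1}.
Σ m_l² = l(l+1)(2l+1)/3 = 1·2·3/3 = 2.

Σ(L_z)² = 2 ℏ²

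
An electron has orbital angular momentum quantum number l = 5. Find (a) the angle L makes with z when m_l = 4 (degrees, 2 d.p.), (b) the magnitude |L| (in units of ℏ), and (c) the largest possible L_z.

θ(m_l=4) ≈ 43.09°; |L| = √30 ℏ ≈ 5.477ℏ; L_z,max = 5ℏ

For m_l = 4: cos θ = 4/√30, θ ≈ 43.09°.
|L| = ℏ√(5·6) = √30 ℏ ≈ 5.477ℏ.
L_z,max = lℏ = 5ℏ.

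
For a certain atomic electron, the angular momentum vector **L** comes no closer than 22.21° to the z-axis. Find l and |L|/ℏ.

At minimum angle, m_l = l, so cos θ = l/√(l(l+1)); cos²θ = l/(l+1) = 0.8571.
Solving: l = 6.
Then |L| = ℏ√(6·7) = √42 ℏ.

l = 6, |L| = √42 ℏ ≈ 6.481ℏ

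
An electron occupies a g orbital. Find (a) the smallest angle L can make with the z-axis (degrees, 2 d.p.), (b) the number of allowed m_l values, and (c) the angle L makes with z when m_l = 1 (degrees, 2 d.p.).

For a g orbital, l = 4.
cos θ_min = 4/√20, so θ_min ≈ 26.57°.
There are 2l+1 = 9 values of m_l.
For m_l = 1: cos θ = 1/√20, θ ≈ 77.08°.

θ_min ≈ 26.57°; 9 values; θ(m_l=1) ≈ 77.08°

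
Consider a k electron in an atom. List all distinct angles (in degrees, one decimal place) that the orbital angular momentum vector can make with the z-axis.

A k state has l = 7.
|L| = √(l(l+1)) ℏ = 2√14 ℏ.
cos θ = m_l/√56 for each m_l ∈ {-7, -6, -5, -4, -3, -2, -1, 0, 1, 2, 3, 4, 5, 6, 7}.

θ ∈ {20.7°, 36.7°, 48.1°, 57.7°, 66.4°, 74.5°, 82.3°, 90.0°, 97.7°, 105.5°, 113.6°, 122.3°, 131.9°, 143.3°, 159.3°}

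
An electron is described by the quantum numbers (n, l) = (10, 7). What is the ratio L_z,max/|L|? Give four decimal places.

|L| = 2√14 ℏ ≈ 7.4833ℏ, while L_z,max = lℏ = 7ℏ.
L_z,max/|L| = 7/√56 = 0.9354.

L_z,max/|L| = 0.9354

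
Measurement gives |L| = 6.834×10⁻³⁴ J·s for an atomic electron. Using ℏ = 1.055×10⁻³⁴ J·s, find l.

Dividing by ℏ: |L|/ℏ ≈ 6.478.
Set l(l+1) = 41.96; the integer solution is l = 6.

l = 6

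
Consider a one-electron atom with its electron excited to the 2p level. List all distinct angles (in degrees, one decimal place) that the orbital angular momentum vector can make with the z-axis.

The 2p level has l = 1.
|L| = ℏ√(l(l+1)) = √2 ℏ.
cos θ = m_l/√2 for each m_l ∈ {-1, 0, 1}.

θ ∈ {45.0°, 90.0°, 135.0°}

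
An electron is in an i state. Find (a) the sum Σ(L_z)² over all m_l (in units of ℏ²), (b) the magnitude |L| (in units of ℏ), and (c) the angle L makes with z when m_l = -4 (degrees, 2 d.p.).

An i state has l = 6.
Σ m_l² = 182, so Σ(L_z)² = 182 ℏ².
|L| = ℏ√(6·7) = √42 ℏ ≈ 6.481ℏ.
For m_l = -4: cos θ = -4/√42, θ ≈ 128.11°.

Σ(L_z)² = 182 ℏ²; |L| = √42 ℏ ≈ 6.481ℏ; θ(m_l=-4) ≈ 128.11°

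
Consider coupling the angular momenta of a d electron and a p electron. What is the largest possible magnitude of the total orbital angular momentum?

|L_tot|_max = 2√3 ℏ ≈ 3.464ℏ

L runs from |2 − 1| = 1 to 2 + 1 = 3.
Allowed values: L = 1, 2, 3.
The largest magnitude corresponds to L = 3: |L_tot| = ℏ√(3·4) = 2√3 ℏ.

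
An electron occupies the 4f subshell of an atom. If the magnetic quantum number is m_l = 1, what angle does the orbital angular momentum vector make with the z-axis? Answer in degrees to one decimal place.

4f means n = 4, l = 3.
|L| = √(l(l+1)) ℏ = 2√3 ℏ.
L_z = m_l ℏ = 1ℏ.
cos θ = L_z/|L| = 1/√12, so θ ≈ 73.2°.

θ ≈ 73.2°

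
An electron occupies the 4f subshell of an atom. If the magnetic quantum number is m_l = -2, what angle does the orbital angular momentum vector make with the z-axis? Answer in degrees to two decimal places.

θ ≈ 125.26°

For 4f, l = 3.
|L|² = l(l+1)ℏ² = 12ℏ², so |L| = 2√3 ℏ.
L_z = m_l ℏ = −2ℏ.
cos θ = L_z/|L| = -2/√12, so θ ≈ 125.26°.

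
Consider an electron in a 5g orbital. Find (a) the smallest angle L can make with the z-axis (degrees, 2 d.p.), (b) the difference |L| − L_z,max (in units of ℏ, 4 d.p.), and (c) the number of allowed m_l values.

θ_min ≈ 26.57°; |L|−L_z,max ≈ 0.4721ℏ; 9 values

For 5g, l = 4.
cos θ_min = 4/√20, so θ_min ≈ 26.57°.
|L| − L_z,max = (2√5 − 4)ℏ ≈ 0.4721ℏ.
There are 2l+1 = 9 values of m_l.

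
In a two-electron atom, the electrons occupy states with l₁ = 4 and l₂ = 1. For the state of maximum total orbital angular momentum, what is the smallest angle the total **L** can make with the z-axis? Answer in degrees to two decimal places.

L runs from |4 − 1| = 3 to 4 + 1 = 5.
L ∈ {3, 4, 5}.
The maximum is L = 5, with |L_tot| = ℏ√(5·6) = √30 ℏ.
The minimum angle with z is arccos(5/√30) ≈ 24.09°.

θ_min ≈ 24.09°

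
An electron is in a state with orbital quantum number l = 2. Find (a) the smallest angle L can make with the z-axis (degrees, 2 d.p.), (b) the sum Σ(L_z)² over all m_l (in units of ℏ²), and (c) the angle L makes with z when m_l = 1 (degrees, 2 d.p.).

θ_min ≈ 35.26°; Σ(L_z)² = 10 ℏ²; θ(m_l=1) ≈ 65.91°

cos θ_min = 2/√6, so θ_min ≈ 35.26°.
Σ m_l² = 10, so Σ(L_z)² = 10 ℏ².
For m_l = 1: cos θ = 1/√6, θ ≈ 65.91°.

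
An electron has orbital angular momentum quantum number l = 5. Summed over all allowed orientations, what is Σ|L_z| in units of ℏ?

Σ|L_z| = 30 ℏ

m_l ∈ {-5, -4, -3, -2, -1, 0, 1, 2, 3, 4, 5}.
Σ|m_l| = 2·5(5+1)/2 = 30.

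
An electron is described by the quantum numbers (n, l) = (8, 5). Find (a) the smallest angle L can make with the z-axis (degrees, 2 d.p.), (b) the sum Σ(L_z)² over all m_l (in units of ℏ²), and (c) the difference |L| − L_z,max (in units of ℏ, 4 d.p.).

θ_min ≈ 24.09°; Σ(L_z)² = 110 ℏ²; |L|−L_z,max ≈ 0.4772ℏ

cos θ_min = 5/√30, so θ_min ≈ 24.09°.
Σ m_l² = 110, so Σ(L_z)² = 110 ℏ².
|L| − L_z,max = (√30 − 5)ℏ ≈ 0.4772ℏ.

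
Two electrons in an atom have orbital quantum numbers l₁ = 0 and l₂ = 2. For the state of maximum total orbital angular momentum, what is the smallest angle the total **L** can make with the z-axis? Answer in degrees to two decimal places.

θ_min ≈ 35.26°

Angular momentum addition gives L = |l₁ − l₂|, …, l₁ + l₂.
Allowed values: L = 2.
The maximum is L = 2, with |L_tot| = ℏ√(2·3) = √6 ℏ.
The minimum angle with z is arccos(2/√6) ≈ 35.26°.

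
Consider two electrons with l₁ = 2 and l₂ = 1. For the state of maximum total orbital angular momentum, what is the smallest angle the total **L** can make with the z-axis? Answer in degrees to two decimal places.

θ_min ≈ 30.00°

Angular momentum addition gives L = |l₁ − l₂|, …, l₁ + l₂.
So L can be 1, 2, 3.
The maximum is L = 3, with |L_tot| = ℏ√(3·4) = 2√3 ℏ.
The minimum angle with z is arccos(3/√12) ≈ 30.00°.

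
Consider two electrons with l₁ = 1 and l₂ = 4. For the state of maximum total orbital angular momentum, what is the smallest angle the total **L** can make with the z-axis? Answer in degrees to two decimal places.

θ_min ≈ 24.09°

The total orbital quantum number L ranges from |l₁ − l₂| to l₁ + l₂ in integer steps.
L ∈ {3, 4, 5}.
The maximum is L = 5, with |L_tot| = ℏ√(5·6) = √30 ℏ.
The minimum angle with z is arccos(5/√30) ≈ 24.09°.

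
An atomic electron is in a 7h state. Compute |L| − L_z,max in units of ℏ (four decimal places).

|L| − L_z,max ≈ 0.4772ℏ

7h means n = 7, l = 5.
|L| = √30 ℏ ≈ 5.4772ℏ, while L_z,max = lℏ = 5ℏ.
The difference is (√30 − 5)ℏ ≈ 0.4772ℏ.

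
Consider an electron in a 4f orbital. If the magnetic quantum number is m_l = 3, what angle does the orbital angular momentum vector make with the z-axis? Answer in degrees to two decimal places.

θ ≈ 30.00°

The 4f subshell has l = 3.
|L|² = l(l+1)ℏ² = 12ℏ², so |L| = 2√3 ℏ.
L_z = m_l ℏ = 3ℏ.
cos θ = L_z/|L| = 3/√12, so θ ≈ 30.00°.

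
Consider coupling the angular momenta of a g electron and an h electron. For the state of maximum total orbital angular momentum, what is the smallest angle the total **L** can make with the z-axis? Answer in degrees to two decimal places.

The total orbital quantum number L ranges from |l₁ − l₂| to l₁ + l₂ in integer steps.
Allowed values: L = 1, 2, 3, 4, 5, 6, 7, 8, 9.
The maximum is L = 9, with |L_tot| = ℏ√(9·10) = 3√10 ℏ.
The minimum angle with z is arccos(9/√90) ≈ 18.43°.

θ_min ≈ 18.43°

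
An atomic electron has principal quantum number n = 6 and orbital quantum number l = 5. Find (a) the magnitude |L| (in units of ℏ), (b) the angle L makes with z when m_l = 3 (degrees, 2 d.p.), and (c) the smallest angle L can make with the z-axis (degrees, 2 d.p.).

|L| = √30 ℏ ≈ 5.477ℏ; θ(m_l=3) ≈ 56.79°; θ_min ≈ 24.09°

|L| = ℏ√(5·6) = √30 ℏ ≈ 5.477ℏ.
For m_l = 3: cos θ = 3/√30, θ ≈ 56.79°.
cos θ_min = 5/√30, so θ_min ≈ 24.09°.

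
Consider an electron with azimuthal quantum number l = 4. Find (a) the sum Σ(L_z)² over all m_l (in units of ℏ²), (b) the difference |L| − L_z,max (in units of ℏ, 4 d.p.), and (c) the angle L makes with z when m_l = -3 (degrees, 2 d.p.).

Σ(L_z)² = 60 ℏ²; |L|−L_z,max ≈ 0.4721ℏ; θ(m_l=-3) ≈ 132.13°

Σ m_l² = 60, so Σ(L_z)² = 60 ℏ².
|L| − L_z,max = (2√5 − 4)ℏ ≈ 0.4721ℏ.
For m_l = -3: cos θ = -3/√20, θ ≈ 132.13°.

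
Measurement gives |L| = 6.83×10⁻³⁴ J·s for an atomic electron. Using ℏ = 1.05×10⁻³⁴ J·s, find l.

|L|/ℏ = (6.83×10⁻³⁴)/(1.05×10⁻³⁴) ≈ 6.505.
Set l(l+1) = 42.31; the integer solution is l = 6.

l = 6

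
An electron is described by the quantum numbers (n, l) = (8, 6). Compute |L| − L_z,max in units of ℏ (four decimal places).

|L| − L_z,max ≈ 0.4807ℏ

|L| = √42 ℏ ≈ 6.4807ℏ, while L_z,max = lℏ = 6ℏ.
The difference is (√42 − 6)ℏ ≈ 0.4807ℏ.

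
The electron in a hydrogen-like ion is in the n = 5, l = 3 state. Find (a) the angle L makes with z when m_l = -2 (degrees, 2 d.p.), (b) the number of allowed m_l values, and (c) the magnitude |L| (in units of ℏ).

θ(m_l=-2) ≈ 125.26°; 7 values; |L| = 2√3 ℏ ≈ 3.464ℏ

For m_l = -2: cos θ = -2/√12, θ ≈ 125.26°.
There are 2l+1 = 7 values of m_l.
|L| = ℏ√(3·4) = 2√3 ℏ ≈ 3.464ℏ.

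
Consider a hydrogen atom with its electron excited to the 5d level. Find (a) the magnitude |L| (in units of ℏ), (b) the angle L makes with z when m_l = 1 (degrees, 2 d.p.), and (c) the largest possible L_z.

The 5d level has l = 2.
|L| = ℏ√(2·3) = √6 ℏ ≈ 2.449ℏ.
For m_l = 1: cos θ = 1/√6, θ ≈ 65.91°.
L_z,max = lℏ = 2ℏ.

|L| = √6 ℏ ≈ 2.449ℏ; θ(m_l=1) ≈ 65.91°; L_z,max = 2ℏ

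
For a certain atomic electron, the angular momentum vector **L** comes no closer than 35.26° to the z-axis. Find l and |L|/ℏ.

cos θ_min = l/√(l(l+1)) = √(l/(l+1)), so l/(l+1) = cos²(35.26°) = 0.6667.
Solving: l = 2.
Then |L| = ℏ√(2·3) = √6 ℏ.

l = 2, |L| = √6 ℏ ≈ 2.449ℏ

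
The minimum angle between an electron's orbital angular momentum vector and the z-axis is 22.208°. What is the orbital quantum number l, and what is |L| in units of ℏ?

l = 6, |L| = √42 ℏ ≈ 6.481ℏ

At minimum angle, m_l = l, so cos θ = l/√(l(l+1)); cos²θ = l/(l+1) = 0.8571.
Solving: l = 6.
Then |L| = ℏ√(6·7) = √42 ℏ.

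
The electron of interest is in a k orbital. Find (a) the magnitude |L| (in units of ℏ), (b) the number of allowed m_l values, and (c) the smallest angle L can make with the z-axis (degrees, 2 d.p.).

|L| = 2√14 ℏ ≈ 7.483ℏ; 15 values; θ_min ≈ 20.70°

A k state has l = 7.
|L| = ℏ√(7·8) = 2√14 ℏ ≈ 7.483ℏ.
There are 2l+1 = 15 values of m_l.
cos θ_min = 7/√56, so θ_min ≈ 20.70°.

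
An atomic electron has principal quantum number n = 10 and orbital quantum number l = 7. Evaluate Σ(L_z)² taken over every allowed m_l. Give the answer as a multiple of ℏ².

Σ(L_z)² = 280 ℏ²

The allowed m_l values are -7, -6, -5, -4, -3, -2, -1, 0, 1, 2, 3, 4, 5, 6, 7.
Σ m_l² = 2·(1 + 4 + 9 + 16 + 25 + 36 + 49) = 280.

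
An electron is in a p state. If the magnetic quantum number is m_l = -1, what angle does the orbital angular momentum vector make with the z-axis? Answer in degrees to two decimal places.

θ ≈ 135.00°

A p state has l = 1.
|L|² = l(l+1)ℏ² = 2ℏ², so |L| = √2 ℏ.
L_z = m_l ℏ = −1ℏ.
cos θ = L_z/|L| = -1/√2, so θ ≈ 135.00°.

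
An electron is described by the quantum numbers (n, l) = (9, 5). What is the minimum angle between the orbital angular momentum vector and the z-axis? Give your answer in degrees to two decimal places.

|L| = √(l(l+1)) ℏ = √30 ℏ.
The smallest angle corresponds to the largest L_z, i.e. m_l = l = 5, giving L_z = 5ℏ.
cos θ_min = 5/√30, so θ_min ≈ 24.09°.

θ_min ≈ 24.09°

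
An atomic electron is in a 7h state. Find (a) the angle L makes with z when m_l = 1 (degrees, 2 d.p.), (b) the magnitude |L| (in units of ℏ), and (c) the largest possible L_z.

The 7h subshell has l = 5.
For m_l = 1: cos θ = 1/√30, θ ≈ 79.48°.
|L| = ℏ√(5·6) = √30 ℏ ≈ 5.477ℏ.
L_z,max = lℏ = 5ℏ.

θ(m_l=1) ≈ 79.48°; |L| = √30 ℏ ≈ 5.477ℏ; L_z,max = 5ℏ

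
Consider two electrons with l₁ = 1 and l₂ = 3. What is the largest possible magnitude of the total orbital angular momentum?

L runs from |1 − 3| = 2 to 1 + 3 = 4.
So L can be 2, 3, 4.
The largest magnitude corresponds to L = 4: |L_tot| = ℏ√(4·5) = 2√5 ℏ.

|L_tot|_max = 2√5 ℏ ≈ 4.472ℏ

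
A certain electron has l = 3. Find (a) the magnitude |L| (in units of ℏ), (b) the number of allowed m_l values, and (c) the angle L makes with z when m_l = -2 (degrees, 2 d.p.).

|L| = 2√3 ℏ ≈ 3.464ℏ; 7 values; θ(m_l=-2) ≈ 125.26°

|L| = ℏ√(3·4) = 2√3 ℏ ≈ 3.464ℏ.
There are 2l+1 = 7 values of m_l.
For m_l = -2: cos θ = -2/√12, θ ≈ 125.26°.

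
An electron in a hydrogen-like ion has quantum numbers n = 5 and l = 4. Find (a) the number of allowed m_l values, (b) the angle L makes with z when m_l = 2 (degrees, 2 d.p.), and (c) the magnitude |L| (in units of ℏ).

9 values; θ(m_l=2) ≈ 63.43°; |L| = 2√5 ℏ ≈ 4.472ℏ

There are 2l+1 = 9 values of m_l.
For m_l = 2: cos θ = 2/√20, θ ≈ 63.43°.
|L| = ℏ√(4·5) = 2√5 ℏ ≈ 4.472ℏ.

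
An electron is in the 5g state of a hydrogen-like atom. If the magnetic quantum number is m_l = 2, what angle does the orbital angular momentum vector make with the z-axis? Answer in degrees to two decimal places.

The 5g subshell has l = 4.
|L| = √(l(l+1)) ℏ = 2√5 ℏ.
L_z = m_l ℏ = 2ℏ.
cos θ = L_z/|L| = 2/√20, so θ ≈ 63.43°.

θ ≈ 63.43°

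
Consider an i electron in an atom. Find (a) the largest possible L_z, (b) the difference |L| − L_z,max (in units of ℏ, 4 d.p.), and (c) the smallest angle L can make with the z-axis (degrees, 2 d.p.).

The letter i corresponds to l = 6.
L_z,max = lℏ = 6ℏ.
|L| − L_z,max = (√42 − 6)ℏ ≈ 0.4807ℏ.
cos θ_min = 6/√42, so θ_min ≈ 22.21°.

L_z,max = 6ℏ; |L|−L_z,max ≈ 0.4807ℏ; θ_min ≈ 22.21°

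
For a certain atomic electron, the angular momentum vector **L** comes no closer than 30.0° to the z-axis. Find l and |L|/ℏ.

l = 3, |L| = 2√3 ℏ ≈ 3.464ℏ

cos²θ_min = l/(l+1) = 0.7500.
Solving: l = 3.
Then |L| = ℏ√(3·4) = 2√3 ℏ.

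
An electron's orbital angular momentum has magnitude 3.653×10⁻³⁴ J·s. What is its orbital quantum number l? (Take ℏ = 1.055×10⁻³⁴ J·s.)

|L|/ℏ = (3.653×10⁻³⁴)/(1.055×10⁻³⁴) ≈ 3.463.
(|L|/ℏ)² = l(l+1) ≈ 11.99 ⇒ l = 3.

l = 3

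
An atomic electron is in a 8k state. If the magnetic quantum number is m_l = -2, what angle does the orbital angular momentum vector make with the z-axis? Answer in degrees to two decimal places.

For 8k, l = 7.
|L|² = l(l+1)ℏ² = 56ℏ², so |L| = 2√14 ℏ.
L_z = m_l ℏ = −2ℏ.
cos θ = L_z/|L| = -2/√56, so θ ≈ 105.50°.

θ ≈ 105.50°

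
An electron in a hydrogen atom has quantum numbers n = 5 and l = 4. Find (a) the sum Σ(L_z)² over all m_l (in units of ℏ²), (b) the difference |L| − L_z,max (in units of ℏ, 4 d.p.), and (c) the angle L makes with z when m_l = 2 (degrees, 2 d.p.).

Σ m_l² = 60, so Σ(L_z)² = 60 ℏ².
|L| − L_z,max = (2√5 − 4)ℏ ≈ 0.4721ℏ.
For m_l = 2: cos θ = 2/√20, θ ≈ 63.43°.

Σ(L_z)² = 60 ℏ²; |L|−L_z,max ≈ 0.4721ℏ; θ(m_l=2) ≈ 63.43°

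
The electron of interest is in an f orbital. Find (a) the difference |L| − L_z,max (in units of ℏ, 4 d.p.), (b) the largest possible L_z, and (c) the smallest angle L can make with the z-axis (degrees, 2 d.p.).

An f state has l = 3.
|L| − L_z,max = (2√3 − 3)ℏ ≈ 0.4641ℏ.
L_z,max = lℏ = 3ℏ.
cos θ_min = 3/√12, so θ_min ≈ 30.00°.

|L|−L_z,max ≈ 0.4641ℏ; L_z,max = 3ℏ; θ_min ≈ 30.00°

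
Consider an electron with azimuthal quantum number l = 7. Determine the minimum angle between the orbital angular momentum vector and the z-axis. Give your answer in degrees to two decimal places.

θ_min ≈ 20.70°

|L|² = l(l+1)ℏ² = 56ℏ², so |L| = 2√14 ℏ.
The smallest angle corresponds to the largest L_z, i.e. m_l = l = 7, giving L_z = 7ℏ.
cos θ_min = 7/√56, so θ_min ≈ 20.70°.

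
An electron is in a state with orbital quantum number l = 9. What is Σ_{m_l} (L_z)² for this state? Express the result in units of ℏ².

m_l ∈ {-9, -8, -7, -6, -5, -4, -3, -2, -1, 0, 1, 2, 3, 4, 5, 6, 7, 8, 9}.
Summing m² from −9 to 9: Σ m_l² = 570.

Σ(L_z)² = 570 ℏ²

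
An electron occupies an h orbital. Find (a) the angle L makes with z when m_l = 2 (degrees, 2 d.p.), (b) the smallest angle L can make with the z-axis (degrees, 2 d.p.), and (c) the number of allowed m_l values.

θ(m_l=2) ≈ 68.58°; θ_min ≈ 24.09°; 11 values

The letter h corresponds to l = 5.
For m_l = 2: cos θ = 2/√30, θ ≈ 68.58°.
cos θ_min = 5/√30, so θ_min ≈ 24.09°.
There are 2l+1 = 11 values of m_l.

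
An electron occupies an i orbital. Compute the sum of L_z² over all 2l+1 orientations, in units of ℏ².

Σ(L_z)² = 182 ℏ²

An i state has l = 6.
m_l runs from −6 to 6, i.e. {-6, -5, -4, -3, -2, -1, 0, 1, 2, 3, 4, 5, 6}.
Σ m_l² = l(l+1)(2l+1)/3 = 6·7·13/3 = 182.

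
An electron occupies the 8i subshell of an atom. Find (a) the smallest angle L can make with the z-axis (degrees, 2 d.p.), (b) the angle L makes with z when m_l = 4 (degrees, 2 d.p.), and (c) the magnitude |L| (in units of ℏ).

The 8i subshell has l = 6.
cos θ_min = 6/√42, so θ_min ≈ 22.21°.
For m_l = 4: cos θ = 4/√42, θ ≈ 51.89°.
|L| = ℏ√(6·7) = √42 ℏ ≈ 6.481ℏ.

θ_min ≈ 22.21°; θ(m_l=4) ≈ 51.89°; |L| = √42 ℏ ≈ 6.481ℏ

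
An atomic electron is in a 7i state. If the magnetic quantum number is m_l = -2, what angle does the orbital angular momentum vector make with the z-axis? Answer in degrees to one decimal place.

7i means n = 7, l = 6.
|L| = ℏ√(l(l+1)) = √42 ℏ.
L_z = m_l ℏ = −2ℏ.
cos θ = L_z/|L| = -2/√42, so θ ≈ 108.0°.

θ ≈ 108.0°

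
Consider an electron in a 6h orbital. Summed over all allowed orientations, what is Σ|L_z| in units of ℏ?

Σ|L_z| = 30 ℏ

6h means n = 6, l = 5.
m_l ∈ {-5, -4, -3, -2, -1, 0, 1, 2, 3, 4, 5}.
Σ|m_l| = 2·5(5+1)/2 = 30.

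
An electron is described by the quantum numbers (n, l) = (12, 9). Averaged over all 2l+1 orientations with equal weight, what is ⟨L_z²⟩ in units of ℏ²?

⟨L_z²⟩ = 30 ℏ²

The allowed m_l values are -9, -8, -7, -6, -5, -4, -3, -2, -1, 0, 1, 2, 3, 4, 5, 6, 7, 8, 9.
⟨L_z²⟩ = ℏ²·l(l+1)/3 = 30ℏ².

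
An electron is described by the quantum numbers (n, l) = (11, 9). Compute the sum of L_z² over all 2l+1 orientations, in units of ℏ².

m_l ∈ {-9, -8, -7, -6, -5, -4, -3, -2, -1, 0, 1, 2, 3, 4, 5, 6, 7, 8, 9}.
Σ m_l² = l(l+1)(2l+1)/3 = 9·10·19/3 = 570.

Σ(L_z)² = 570 ℏ²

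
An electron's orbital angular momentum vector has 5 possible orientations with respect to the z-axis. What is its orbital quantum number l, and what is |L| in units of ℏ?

l = 2, |L| = √6 ℏ ≈ 2.449ℏ

2l + 1 = 5 ⇒ l = 2.
Then |L| = √(l(l+1)) ℏ = √6 ℏ.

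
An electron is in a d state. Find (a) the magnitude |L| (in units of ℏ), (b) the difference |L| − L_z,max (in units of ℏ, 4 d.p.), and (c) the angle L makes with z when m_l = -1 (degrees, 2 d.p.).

A d state has l = 2.
|L| = ℏ√(2·3) = √6 ℏ ≈ 2.449ℏ.
|L| − L_z,max = (√6 − 2)ℏ ≈ 0.4495ℏ.
For m_l = -1: cos θ = -1/√6, θ ≈ 114.09°.

|L| = √6 ℏ ≈ 2.449ℏ; |L|−L_z,max ≈ 0.4495ℏ; θ(m_l=-1) ≈ 114.09°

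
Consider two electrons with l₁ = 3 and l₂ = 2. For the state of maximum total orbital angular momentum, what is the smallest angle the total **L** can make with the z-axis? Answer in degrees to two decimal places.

θ_min ≈ 24.09°

The total orbital quantum number L ranges from |l₁ − l₂| to l₁ + l₂ in integer steps.
So L can be 1, 2, 3, 4, 5.
The maximum is L = 5, with |L_tot| = ℏ√(5·6) = √30 ℏ.
The minimum angle with z is arccos(5/√30) ≈ 24.09°.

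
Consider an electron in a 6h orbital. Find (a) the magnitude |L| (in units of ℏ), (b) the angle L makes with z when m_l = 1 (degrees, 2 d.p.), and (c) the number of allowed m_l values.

The 6h subshell has l = 5.
|L| = ℏ√(5·6) = √30 ℏ ≈ 5.477ℏ.
For m_l = 1: cos θ = 1/√30, θ ≈ 79.48°.
There are 2l+1 = 11 values of m_l.

|L| = √30 ℏ ≈ 5.477ℏ; θ(m_l=1) ≈ 79.48°; 11 values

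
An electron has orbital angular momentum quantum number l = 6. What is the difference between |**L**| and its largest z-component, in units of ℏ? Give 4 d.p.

|L| − L_z,max ≈ 0.4807ℏ

|L| = √42 ℏ ≈ 6.4807ℏ, while L_z,max = lℏ = 6ℏ.
The difference is (√42 − 6)ℏ ≈ 0.4807ℏ.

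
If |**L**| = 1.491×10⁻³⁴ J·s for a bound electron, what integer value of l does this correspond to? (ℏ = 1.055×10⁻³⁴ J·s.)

l = 1

Dividing by ℏ: |L|/ℏ ≈ 1.413.
l(l+1) ≈ 1.413² ≈ 2.00, so l = 1.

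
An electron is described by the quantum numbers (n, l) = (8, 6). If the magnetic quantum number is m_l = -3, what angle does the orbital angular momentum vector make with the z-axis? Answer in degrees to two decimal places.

|L|² = l(l+1)ℏ² = 42ℏ², so |L| = √42 ℏ.
L_z = m_l ℏ = −3ℏ.
cos θ = L_z/|L| = -3/√42, so θ ≈ 117.58°.

θ ≈ 117.58°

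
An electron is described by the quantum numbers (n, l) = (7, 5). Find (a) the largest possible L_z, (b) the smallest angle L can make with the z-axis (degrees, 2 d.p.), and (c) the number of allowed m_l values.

L_z,max = 5ℏ; θ_min ≈ 24.09°; 11 values

L_z,max = lℏ = 5ℏ.
cos θ_min = 5/√30, so θ_min ≈ 24.09°.
There are 2l+1 = 11 values of m_l.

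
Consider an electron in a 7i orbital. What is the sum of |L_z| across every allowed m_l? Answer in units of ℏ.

7i means n = 7, l = 6.
m_l ∈ {-6, -5, -4, -3, -2, -1, 0, 1, 2, 3, 4, 5, 6}.
Σ|m_l| = l(l+1) = 42.

Σ|L_z| = 42 ℏ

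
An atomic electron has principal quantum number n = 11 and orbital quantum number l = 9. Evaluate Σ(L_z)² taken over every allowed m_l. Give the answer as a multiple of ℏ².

Σ(L_z)² = 570 ℏ²

m_l ∈ {-9, -8, -7, -6, -5, -4, -3, -2, -1, 0, 1, 2, 3, 4, 5, 6, 7, 8, 9}.
Summing m² from −9 to 9: Σ m_l² = 570.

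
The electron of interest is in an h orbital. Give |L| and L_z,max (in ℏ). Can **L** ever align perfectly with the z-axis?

For an h orbital, l = 5.
|L| = √30 ℏ ≈ 5.4772ℏ, while L_z,max = lℏ = 5ℏ.
Since |L| > L_z,max, the vector can never point exactly along z; the closest it comes is θ_min = arccos(5/√30) ≈ 24.1°.

No: L_z,max = 5ℏ < |L| = √30 ℏ ≈ 5.477ℏ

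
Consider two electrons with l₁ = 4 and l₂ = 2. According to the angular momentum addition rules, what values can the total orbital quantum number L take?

L = 2, 3, 4, 5, 6

The total orbital quantum number L ranges from |l₁ − l₂| to l₁ + l₂ in integer steps.
So L can be 2, 3, 4, 5, 6.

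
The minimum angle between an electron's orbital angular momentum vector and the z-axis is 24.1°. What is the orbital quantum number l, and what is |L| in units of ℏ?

l = 5, |L| = √30 ℏ ≈ 5.477ℏ

cos θ_min = l/√(l(l+1)) = √(l/(l+1)), so l/(l+1) = cos²(24.1°) = 0.8333.
l = cos²θ/sin²θ ≈ 5.
Then |L| = ℏ√(5·6) = √30 ℏ.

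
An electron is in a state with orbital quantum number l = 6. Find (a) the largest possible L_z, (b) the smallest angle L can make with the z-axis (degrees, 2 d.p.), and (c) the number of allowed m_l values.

L_z,max = 6ℏ; θ_min ≈ 22.21°; 13 values

L_z,max = lℏ = 6ℏ.
cos θ_min = 6/√42, so θ_min ≈ 22.21°.
There are 2l+1 = 13 values of m_l.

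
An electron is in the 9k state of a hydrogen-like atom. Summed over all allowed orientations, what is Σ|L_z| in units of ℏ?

9k means n = 9, l = 7.
m_l runs from −7 to 7, i.e. {-7, -6, -5, -4, -3, -2, -1, 0, 1, 2, 3, 4, 5, 6, 7}.
Σ|m_l| = 2·7(7+1)/2 = 56.

Σ|L_z| = 56 ℏ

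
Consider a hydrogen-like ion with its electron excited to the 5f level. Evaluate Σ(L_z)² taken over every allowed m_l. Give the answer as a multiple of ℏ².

Σ(L_z)² = 28 ℏ²

The 5f level has l = 3.
m_l ∈ {-3, -2, -1, 0, 1, 2, 3}.
Summing m² from −3 to 3: Σ m_l² = 28.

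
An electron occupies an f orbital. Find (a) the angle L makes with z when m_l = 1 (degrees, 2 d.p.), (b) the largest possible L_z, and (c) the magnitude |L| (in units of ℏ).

θ(m_l=1) ≈ 73.22°; L_z,max = 3ℏ; |L| = 2√3 ℏ ≈ 3.464ℏ

F corresponds to l = 3.
For m_l = 1: cos θ = 1/√12, θ ≈ 73.22°.
L_z,max = lℏ = 3ℏ.
|L| = ℏ√(3·4) = 2√3 ℏ ≈ 3.464ℏ.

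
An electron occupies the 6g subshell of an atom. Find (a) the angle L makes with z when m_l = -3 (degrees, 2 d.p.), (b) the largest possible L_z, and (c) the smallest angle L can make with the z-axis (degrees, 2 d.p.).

The 6g subshell has l = 4.
For m_l = -3: cos θ = -3/√20, θ ≈ 132.13°.
L_z,max = lℏ = 4ℏ.
cos θ_min = 4/√20, so θ_min ≈ 26.57°.

θ(m_l=-3) ≈ 132.13°; L_z,max = 4ℏ; θ_min ≈ 26.57°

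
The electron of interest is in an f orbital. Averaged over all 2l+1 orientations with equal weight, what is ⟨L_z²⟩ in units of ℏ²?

⟨L_z²⟩ = 4 ℏ²

For an f orbital, l = 3.
The allowed m_l values are -3, -2, -1, 0, 1, 2, 3.
⟨L_z²⟩ = ℏ²·(Σ m_l²)/(2l+1) = ℏ²·28/7 = 4ℏ².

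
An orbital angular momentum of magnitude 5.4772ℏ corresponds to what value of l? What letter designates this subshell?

Since |L|² = l(l+1)ℏ², l(l+1) = 30.
Solving: l = 5.

l = 5 (h orbital)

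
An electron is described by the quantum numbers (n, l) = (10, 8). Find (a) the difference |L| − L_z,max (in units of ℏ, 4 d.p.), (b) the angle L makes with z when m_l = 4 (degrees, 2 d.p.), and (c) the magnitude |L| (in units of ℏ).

|L| − L_z,max = (6√2 − 8)ℏ ≈ 0.4853ℏ.
For m_l = 4: cos θ = 4/√72, θ ≈ 61.87°.
|L| = ℏ√(8·9) = 6√2 ℏ ≈ 8.485ℏ.

|L|−L_z,max ≈ 0.4853ℏ; θ(m_l=4) ≈ 61.87°; |L| = 6√2 ℏ ≈ 8.485ℏ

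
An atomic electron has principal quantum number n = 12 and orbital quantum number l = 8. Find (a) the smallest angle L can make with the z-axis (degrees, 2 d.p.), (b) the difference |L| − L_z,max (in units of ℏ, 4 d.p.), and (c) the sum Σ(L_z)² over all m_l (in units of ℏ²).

cos θ_min = 8/√72, so θ_min ≈ 19.47°.
|L| − L_z,max = (6√2 − 8)ℏ ≈ 0.4853ℏ.
Σ m_l² = 408, so Σ(L_z)² = 408 ℏ².

θ_min ≈ 19.47°; |L|−L_z,max ≈ 0.4853ℏ; Σ(L_z)² = 408 ℏ²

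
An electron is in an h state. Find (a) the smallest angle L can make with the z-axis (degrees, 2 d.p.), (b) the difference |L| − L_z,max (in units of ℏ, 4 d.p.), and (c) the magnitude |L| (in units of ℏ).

θ_min ≈ 24.09°; |L|−L_z,max ≈ 0.4772ℏ; |L| = √30 ℏ ≈ 5.477ℏ

An h state has l = 5.
cos θ_min = 5/√30, so θ_min ≈ 24.09°.
|L| − L_z,max = (√30 − 5)ℏ ≈ 0.4772ℏ.
|L| = ℏ√(5·6) = √30 ℏ ≈ 5.477ℏ.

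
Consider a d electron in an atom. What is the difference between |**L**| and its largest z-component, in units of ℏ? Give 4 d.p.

For a d orbital, l = 2.
|L| = √6 ℏ ≈ 2.4495ℏ, while L_z,max = lℏ = 2ℏ.
The difference is (√6 − 2)ℏ ≈ 0.4495ℏ.

|L| − L_z,max ≈ 0.4495ℏ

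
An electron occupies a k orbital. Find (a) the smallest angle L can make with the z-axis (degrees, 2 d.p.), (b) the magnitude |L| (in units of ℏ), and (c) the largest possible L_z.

For a k orbital, l = 7.
cos θ_min = 7/√56, so θ_min ≈ 20.70°.
|L| = ℏ√(7·8) = 2√14 ℏ ≈ 7.483ℏ.
L_z,max = lℏ = 7ℏ.

θ_min ≈ 20.70°; |L| = 2√14 ℏ ≈ 7.483ℏ; L_z,max = 7ℏ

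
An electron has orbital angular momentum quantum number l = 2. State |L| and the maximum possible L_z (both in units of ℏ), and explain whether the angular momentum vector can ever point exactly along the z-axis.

|L| = √6 ℏ ≈ 2.4495ℏ, while L_z,max = lℏ = 2ℏ.
Since |L| > L_z,max, the vector can never point exactly along z; the closest it comes is θ_min = arccos(2/√6) ≈ 35.3°.

No: L_z,max = 2ℏ < |L| = √6 ℏ ≈ 2.449ℏ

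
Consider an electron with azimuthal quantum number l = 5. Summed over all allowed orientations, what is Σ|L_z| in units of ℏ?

m_l ∈ {-5, -4, -3, -2, -1, 0, 1, 2, 3, 4, 5}.
Σ|m_l| = 2·5(5+1)/2 = 30.

Σ|L_z| = 30 ℏ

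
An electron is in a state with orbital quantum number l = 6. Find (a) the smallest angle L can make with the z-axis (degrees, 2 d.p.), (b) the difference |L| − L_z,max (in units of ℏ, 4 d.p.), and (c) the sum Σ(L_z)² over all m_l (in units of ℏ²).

θ_min ≈ 22.21°; |L|−L_z,max ≈ 0.4807ℏ; Σ(L_z)² = 182 ℏ²

cos θ_min = 6/√42, so θ_min ≈ 22.21°.
|L| − L_z,max = (√42 − 6)ℏ ≈ 0.4807ℏ.
Σ m_l² = 182, so Σ(L_z)² = 182 ℏ².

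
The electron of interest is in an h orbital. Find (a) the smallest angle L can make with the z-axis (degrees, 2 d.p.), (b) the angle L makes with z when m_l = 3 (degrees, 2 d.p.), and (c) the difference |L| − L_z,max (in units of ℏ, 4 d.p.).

θ_min ≈ 24.09°; θ(m_l=3) ≈ 56.79°; |L|−L_z,max ≈ 0.4772ℏ

An h state has l = 5.
cos θ_min = 5/√30, so θ_min ≈ 24.09°.
For m_l = 3: cos θ = 3/√30, θ ≈ 56.79°.
|L| − L_z,max = (√30 − 5)ℏ ≈ 0.4772ℏ.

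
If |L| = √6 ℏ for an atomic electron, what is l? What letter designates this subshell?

l = 2 (d orbital)

Since |L|² = l(l+1)ℏ², l(l+1) = 6.
l² + l − 6 = 0 ⇒ l = 2.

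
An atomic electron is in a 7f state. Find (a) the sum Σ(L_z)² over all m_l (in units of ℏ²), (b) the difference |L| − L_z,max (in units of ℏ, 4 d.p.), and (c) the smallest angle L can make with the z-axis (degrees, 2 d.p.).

Σ(L_z)² = 28 ℏ²; |L|−L_z,max ≈ 0.4641ℏ; θ_min ≈ 30.00°

7f means n = 7, l = 3.
Σ m_l² = 28, so Σ(L_z)² = 28 ℏ².
|L| − L_z,max = (2√3 − 3)ℏ ≈ 0.4641ℏ.
cos θ_min = 3/√12, so θ_min ≈ 30.00°.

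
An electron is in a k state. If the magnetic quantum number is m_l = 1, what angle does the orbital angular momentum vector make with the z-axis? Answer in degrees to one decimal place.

θ ≈ 82.3°

A k state has l = 7.
|L|² = l(l+1)ℏ² = 56ℏ², so |L| = 2√14 ℏ.
L_z = m_l ℏ = 1ℏ.
cos θ = L_z/|L| = 1/√56, so θ ≈ 82.3°.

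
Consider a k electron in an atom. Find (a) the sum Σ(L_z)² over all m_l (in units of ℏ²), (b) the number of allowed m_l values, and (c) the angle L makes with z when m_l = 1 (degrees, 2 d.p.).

A k state has l = 7.
Σ m_l² = 280, so Σ(L_z)² = 280 ℏ².
There are 2l+1 = 15 values of m_l.
For m_l = 1: cos θ = 1/√56, θ ≈ 82.32°.

Σ(L_z)² = 280 ℏ²; 15 values; θ(m_l=1) ≈ 82.32°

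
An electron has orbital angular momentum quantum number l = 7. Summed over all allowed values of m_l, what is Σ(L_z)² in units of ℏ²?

m_l ∈ {-7, -6, -5, -4, -3, -2, -1, 0, 1, 2, 3, 4, 5, 6, 7}.
Σ m_l² = l(l+1)(2l+1)/3 = 7·8·15/3 = 280.

Σ(L_z)² = 280 ℏ²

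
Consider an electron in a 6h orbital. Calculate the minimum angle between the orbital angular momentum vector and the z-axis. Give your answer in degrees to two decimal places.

The 6h subshell has l = 5.
|L|² = l(l+1)ℏ² = 30ℏ², so |L| = √30 ℏ.
The smallest angle corresponds to the largest L_z, i.e. m_l = l = 5, giving L_z = 5ℏ.
cos θ_min = 5/√30, so θ_min ≈ 24.09°.

θ_min ≈ 24.09°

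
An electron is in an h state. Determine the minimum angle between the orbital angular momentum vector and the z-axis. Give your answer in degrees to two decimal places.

An h state has l = 5.
|L| = √(l(l+1)) ℏ = √30 ℏ.
The smallest angle corresponds to the largest L_z, i.e. m_l = l = 5, giving L_z = 5ℏ.
cos θ_min = 5/√30, so θ_min ≈ 24.09°.

θ_min ≈ 24.09°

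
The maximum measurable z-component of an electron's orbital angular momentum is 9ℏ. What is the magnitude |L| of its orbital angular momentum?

|L| = 3√10 ℏ ≈ 9.487ℏ

Since max m_l = l, l = 9.
|L| = ℏ√(l(l+1)) = 3√10 ℏ.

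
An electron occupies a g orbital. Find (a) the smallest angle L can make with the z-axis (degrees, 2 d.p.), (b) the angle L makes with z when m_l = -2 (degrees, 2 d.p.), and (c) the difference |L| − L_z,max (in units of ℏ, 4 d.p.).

θ_min ≈ 26.57°; θ(m_l=-2) ≈ 116.57°; |L|−L_z,max ≈ 0.4721ℏ

For a g orbital, l = 4.
cos θ_min = 4/√20, so θ_min ≈ 26.57°.
For m_l = -2: cos θ = -2/√20, θ ≈ 116.57°.
|L| − L_z,max = (2√5 − 4)ℏ ≈ 0.4721ℏ.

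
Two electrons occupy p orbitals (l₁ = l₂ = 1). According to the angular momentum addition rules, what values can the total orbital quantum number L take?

The total orbital quantum number L ranges from |l₁ − l₂| to l₁ + l₂ in integer steps.
So L can be 0, 1, 2.

L = 0, 1, 2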